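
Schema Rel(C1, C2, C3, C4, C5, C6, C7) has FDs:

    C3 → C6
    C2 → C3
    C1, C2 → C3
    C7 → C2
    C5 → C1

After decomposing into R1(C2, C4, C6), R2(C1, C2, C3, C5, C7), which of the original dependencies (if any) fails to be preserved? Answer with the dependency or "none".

C3 → C6

Check C3 → C6: no single fragment contains all of {C3, C6}, and the restricted closure of {C3} across the fragments never reaches {C6}.
C2 → C3 is preserved.
C1, C2 → C3 is preserved.
C7 → C2 is preserved.
C5 → C1 is preserved.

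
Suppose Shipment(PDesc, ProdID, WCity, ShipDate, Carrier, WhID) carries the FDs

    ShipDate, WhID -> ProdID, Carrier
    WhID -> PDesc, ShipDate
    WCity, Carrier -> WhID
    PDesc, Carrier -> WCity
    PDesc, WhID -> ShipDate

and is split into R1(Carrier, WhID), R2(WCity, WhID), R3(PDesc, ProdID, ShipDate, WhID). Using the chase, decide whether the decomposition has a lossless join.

Yes

Chase test. Columns are PDesc, ProdID, WCity, ShipDate, Carrier, WhID; row i has aⱼ where attribute j ∈ Ri, else bᵢⱼ.
Initial tableau (one row per fragment):
  row 1: b11 b12 b13 b14 a5 a6
  row 2: b21 b22 a3 b24 b25 a6
  row 3: a1 a2 b33 a4 b35 a6
Rows 1 and 2 agree on WhID; apply WhID→PDesc, ShipDate and equate their PDesc, ShipDate entries.
Rows 1 and 3 agree on WhID; apply WhID→PDesc, ShipDate and equate their PDesc, ShipDate entries.
Rows 1 and 2 agree on ShipDate, WhID; apply ShipDate, WhID→ProdID, Carrier and equate their ProdID, Carrier entries.
Rows 1 and 3 agree on ShipDate, WhID; apply ShipDate, WhID→ProdID, Carrier and equate their ProdID, Carrier entries.
Rows 1 and 2 agree on PDesc, Carrier; apply PDesc, Carrier→WCity and equate their WCity entries.
Rows 1 and 3 agree on PDesc, Carrier; apply PDesc, Carrier→WCity and equate their WCity entries.
Row 1 is now all distinguished symbols — the join is lossless.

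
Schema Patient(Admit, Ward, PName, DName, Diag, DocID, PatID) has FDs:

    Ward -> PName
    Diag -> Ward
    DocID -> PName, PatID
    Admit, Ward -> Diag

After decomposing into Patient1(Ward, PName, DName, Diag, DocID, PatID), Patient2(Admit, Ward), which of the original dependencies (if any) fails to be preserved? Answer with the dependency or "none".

Check Admit, Ward → Diag: no single fragment contains all of {Admit, Ward, Diag}, and the restricted closure of {Admit, Ward} across the fragments never reaches {Diag}.
Ward → PName is preserved.
Diag → Ward is preserved.
DocID → PName, PatID is preserved.

Admit, Ward -> Diag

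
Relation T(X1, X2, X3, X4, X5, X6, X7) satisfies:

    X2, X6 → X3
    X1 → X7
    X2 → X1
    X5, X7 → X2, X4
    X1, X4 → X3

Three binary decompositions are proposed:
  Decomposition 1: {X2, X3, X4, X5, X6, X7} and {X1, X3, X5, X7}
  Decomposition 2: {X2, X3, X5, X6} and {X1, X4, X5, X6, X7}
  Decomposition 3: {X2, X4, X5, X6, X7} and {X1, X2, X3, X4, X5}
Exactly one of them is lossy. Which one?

Decomposition 2

Decomposition 1: common = {X3, X5, X7}, closure = {X1, X2, X3, X4, X5, X7} → lossless.
Decomposition 2: common = {X5, X6}, closure = {X5, X6} → lossy.
Decomposition 3: common = {X2, X4, X5}, closure = {X1, X2, X3, X4, X5, X7} → lossless.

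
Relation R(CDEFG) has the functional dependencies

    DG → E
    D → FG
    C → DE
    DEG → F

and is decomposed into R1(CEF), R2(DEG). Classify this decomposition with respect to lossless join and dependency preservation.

lossy and not dependency-preserving

Lossless test: (E)⁺ = {E}, which is a superkey of neither fragment — lossy.
Dependency preservation: the restricted closure of {D} across the fragments never reaches {FG}, so D → FG cannot be enforced without a join — not preserved.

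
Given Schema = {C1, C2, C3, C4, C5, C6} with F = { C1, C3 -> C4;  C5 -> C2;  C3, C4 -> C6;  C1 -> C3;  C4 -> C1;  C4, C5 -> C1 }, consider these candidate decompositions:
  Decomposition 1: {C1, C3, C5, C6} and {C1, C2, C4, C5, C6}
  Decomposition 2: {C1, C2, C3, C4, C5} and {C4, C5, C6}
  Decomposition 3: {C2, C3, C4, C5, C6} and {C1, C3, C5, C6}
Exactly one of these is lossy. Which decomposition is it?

Decomposition 3

Decomposition 1: common = {C1, C5, C6}, closure = {C1, C2, C3, C4, C5, C6} → lossless.
Decomposition 2: common = {C4, C5}, closure = {C1, C2, C3, C4, C5, C6} → lossless.
Decomposition 3: common = {C3, C5, C6}, closure = {C2, C3, C5, C6} → lossy.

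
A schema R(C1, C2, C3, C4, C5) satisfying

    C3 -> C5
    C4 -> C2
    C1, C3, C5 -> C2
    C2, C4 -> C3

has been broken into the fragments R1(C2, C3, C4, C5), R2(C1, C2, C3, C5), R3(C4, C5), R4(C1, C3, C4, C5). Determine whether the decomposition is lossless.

Yes

Chase test. Columns are C1, C2, C3, C4, C5; row i has aⱼ where attribute j ∈ Ri, else bᵢⱼ.
Initial tableau (one row per fragment):
  row 1: b11 a2 a3 a4 a5
  row 2: a1 a2 a3 b24 a5
  row 3: b31 b32 b33 a4 a5
  row 4: a1 b42 a3 a4 a5
Rows 1 and 3 agree on C4; apply C4→C2 and equate their C2 entries.
Rows 1 and 4 agree on C4; apply C4→C2 and equate their C2 entries.
Rows 1 and 3 agree on C2, C4; apply C2, C4→C3 and equate their C3 entries.
Row 4 is now all distinguished symbols — the join is lossless.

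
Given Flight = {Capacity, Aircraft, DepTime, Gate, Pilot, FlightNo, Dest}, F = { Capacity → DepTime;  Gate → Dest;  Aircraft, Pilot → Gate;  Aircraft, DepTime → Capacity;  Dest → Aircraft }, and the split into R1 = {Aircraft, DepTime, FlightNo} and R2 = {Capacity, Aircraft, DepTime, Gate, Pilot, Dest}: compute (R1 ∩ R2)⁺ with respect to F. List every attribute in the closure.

Capacity, Aircraft, DepTime

R1 ∩ R2 = {Aircraft, DepTime}.
Aircraft, DepTime → Capacity applies, adding Capacity
Closure: {Capacity, Aircraft, DepTime}.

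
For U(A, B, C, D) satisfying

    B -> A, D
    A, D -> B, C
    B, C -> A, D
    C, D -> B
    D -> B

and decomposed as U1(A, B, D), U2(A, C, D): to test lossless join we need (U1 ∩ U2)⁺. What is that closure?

A, B, C, D

U1 ∩ U2 = {A, D}.
A, D → B, C applies, adding B, C
Closure: {A, B, C, D}.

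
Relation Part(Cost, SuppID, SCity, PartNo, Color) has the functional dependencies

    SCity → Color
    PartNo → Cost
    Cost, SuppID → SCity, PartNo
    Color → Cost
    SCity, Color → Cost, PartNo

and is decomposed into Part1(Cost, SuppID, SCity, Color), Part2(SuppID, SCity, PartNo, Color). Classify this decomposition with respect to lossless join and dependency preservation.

Lossless test: (SuppID, SCity, Color)⁺ = {Cost, SuppID, SCity, PartNo, Color}, which contains all of one fragment — lossless.
Dependency preservation: the restricted closure of {PartNo} across the fragments never reaches {Cost}, so PartNo → Cost cannot be enforced without a join — not preserved.

lossless but not dependency-preserving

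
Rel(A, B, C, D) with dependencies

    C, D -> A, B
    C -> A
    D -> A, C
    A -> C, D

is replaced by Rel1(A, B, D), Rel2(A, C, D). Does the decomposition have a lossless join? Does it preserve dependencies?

lossless and dependency-preserving

Lossless test: (A, D)⁺ = {A, B, C, D}, which contains all of one fragment — lossless.
Dependency preservation: C, D → A, B is not contained in any single fragment, but the restricted closure of its left-hand side across the fragments still reaches the right-hand side; the remaining FDs each lie inside some fragment. All dependencies are preserved.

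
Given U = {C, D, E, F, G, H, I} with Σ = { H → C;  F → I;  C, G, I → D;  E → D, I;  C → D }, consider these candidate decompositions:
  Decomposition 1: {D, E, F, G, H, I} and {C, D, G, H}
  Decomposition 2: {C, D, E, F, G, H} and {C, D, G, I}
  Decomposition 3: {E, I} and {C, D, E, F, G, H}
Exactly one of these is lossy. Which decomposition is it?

Decomposition 1: common = {D, G, H}, closure = {C, D, G, H} → lossless.
Decomposition 2: common = {C, D, G}, closure = {C, D, G} → lossy.
Decomposition 3: common = {E}, closure = {D, E, I} → lossless.

Decomposition 2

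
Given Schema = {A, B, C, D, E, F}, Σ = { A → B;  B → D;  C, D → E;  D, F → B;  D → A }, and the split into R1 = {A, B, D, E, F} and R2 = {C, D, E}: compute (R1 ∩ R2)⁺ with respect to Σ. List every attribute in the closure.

R1 ∩ R2 = {D, E}.
D → A applies, adding A
A → B applies, adding B
Closure: {A, B, D, E}.

A, B, D, E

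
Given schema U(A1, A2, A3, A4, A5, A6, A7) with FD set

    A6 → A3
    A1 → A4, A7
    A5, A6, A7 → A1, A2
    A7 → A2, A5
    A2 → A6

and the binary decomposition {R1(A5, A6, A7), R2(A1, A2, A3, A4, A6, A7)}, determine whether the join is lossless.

Common attributes: R1 ∩ R2 = {A6, A7}.
Closure of {A6, A7}: A6 → A3 applies, adding A3; A7 → A2, A5 applies, adding A2, A5; A5, A6, A7 → A1, A2 applies, adding A1; A1 → A4, A7 applies, adding A4. So (A6, A7)⁺ = {A1, A2, A3, A4, A5, A6, A7}.
This closure contains every attribute of R1, so R1 ∩ R2 → R1. The join is lossless.

Yes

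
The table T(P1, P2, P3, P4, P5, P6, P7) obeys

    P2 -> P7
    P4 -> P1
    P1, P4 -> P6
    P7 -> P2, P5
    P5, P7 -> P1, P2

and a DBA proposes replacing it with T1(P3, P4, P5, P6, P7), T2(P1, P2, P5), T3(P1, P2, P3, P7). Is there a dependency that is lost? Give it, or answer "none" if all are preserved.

P4 -> P1

Check P4 → P1: no single fragment contains all of {P1, P4}, and the restricted closure of {P4} across the fragments never reaches {P1}.
P2 → P7 is preserved.
P1, P4 → P6 is preserved.
P7 → P2, P5 is preserved.
P5, P7 → P1, P2 is preserved.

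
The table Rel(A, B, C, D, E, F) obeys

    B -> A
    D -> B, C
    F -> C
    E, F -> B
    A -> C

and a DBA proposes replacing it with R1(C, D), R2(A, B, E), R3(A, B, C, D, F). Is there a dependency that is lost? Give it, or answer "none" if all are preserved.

Check E, F → B: no single fragment contains all of {B, E, F}, and the restricted closure of {E, F} across the fragments never reaches {B}.
B → A is preserved.
D → B, C is preserved.
F → C is preserved.
A → C is preserved.

E, F -> B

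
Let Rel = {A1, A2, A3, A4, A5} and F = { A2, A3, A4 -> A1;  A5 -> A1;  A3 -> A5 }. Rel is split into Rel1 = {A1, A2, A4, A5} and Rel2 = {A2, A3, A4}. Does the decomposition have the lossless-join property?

No

Common attributes: Rel1 ∩ Rel2 = {A2, A4}.
No dependency enlarges {A2, A4}, so (A2, A4)⁺ = {A2, A4}.
The closure contains neither all of Rel1 = {A1, A2, A4, A5} nor all of Rel2 = {A2, A3, A4}, so the common attributes are not a superkey of either fragment. The join is lossy.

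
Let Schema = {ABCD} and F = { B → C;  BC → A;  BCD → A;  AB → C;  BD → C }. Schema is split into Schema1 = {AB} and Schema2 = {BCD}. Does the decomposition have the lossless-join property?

Common attributes: Schema1 ∩ Schema2 = {B}.
Closure of {B}: B → C applies, adding C; BC → A applies, adding A. So (B)⁺ = {ABC}.
This closure contains every attribute of Schema1, so Schema1 ∩ Schema2 → Schema1. The join is lossless.

Yes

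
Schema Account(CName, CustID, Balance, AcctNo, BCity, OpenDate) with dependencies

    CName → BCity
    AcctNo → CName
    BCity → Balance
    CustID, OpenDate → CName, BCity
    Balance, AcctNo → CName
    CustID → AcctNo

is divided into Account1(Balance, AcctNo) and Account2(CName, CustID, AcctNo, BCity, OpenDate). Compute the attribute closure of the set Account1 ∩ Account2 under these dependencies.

CName, Balance, AcctNo, BCity

Account1 ∩ Account2 = {AcctNo}.
AcctNo → CName applies, adding CName
CName → BCity applies, adding BCity
BCity → Balance applies, adding Balance
Closure: {CName, Balance, AcctNo, BCity}.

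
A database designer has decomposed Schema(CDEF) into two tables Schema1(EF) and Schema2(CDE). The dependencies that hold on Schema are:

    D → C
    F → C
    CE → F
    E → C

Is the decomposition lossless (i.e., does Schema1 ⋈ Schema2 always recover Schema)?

Yes

Common attributes: Schema1 ∩ Schema2 = {E}.
Closure of {E}: E → C applies, adding C; CE → F applies, adding F. So (E)⁺ = {CEF}.
This closure contains every attribute of Schema1, so Schema1 ∩ Schema2 → Schema1. The join is lossless.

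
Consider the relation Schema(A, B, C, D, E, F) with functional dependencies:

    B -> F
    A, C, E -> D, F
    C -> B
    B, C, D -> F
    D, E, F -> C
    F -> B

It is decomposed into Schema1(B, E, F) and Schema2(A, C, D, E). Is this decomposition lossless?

No

Common attributes: Schema1 ∩ Schema2 = {E}.
No dependency enlarges {E}, so (E)⁺ = {E}.
The closure contains neither all of Schema1 = {B, E, F} nor all of Schema2 = {A, C, D, E}, so the common attributes are not a superkey of either fragment. The join is lossy.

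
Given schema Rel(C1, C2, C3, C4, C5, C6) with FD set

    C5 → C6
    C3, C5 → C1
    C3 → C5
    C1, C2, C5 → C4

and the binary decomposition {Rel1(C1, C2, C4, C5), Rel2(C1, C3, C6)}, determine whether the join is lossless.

No

Common attributes: Rel1 ∩ Rel2 = {C1}.
No dependency enlarges {C1}, so (C1)⁺ = {C1}.
The closure contains neither all of Rel1 = {C1, C2, C4, C5} nor all of Rel2 = {C1, C3, C6}, so the common attributes are not a superkey of either fragment. The join is lossy.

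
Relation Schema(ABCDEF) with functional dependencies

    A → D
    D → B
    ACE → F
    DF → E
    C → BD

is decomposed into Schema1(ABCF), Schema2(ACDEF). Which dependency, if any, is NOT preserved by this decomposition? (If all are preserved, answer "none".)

Check D → B: no single fragment contains all of {BD}, and the restricted closure of {D} across the fragments never reaches {B}.
A → D is preserved.
ACE → F is preserved.
DF → E is preserved.
C → BD is preserved.

D → B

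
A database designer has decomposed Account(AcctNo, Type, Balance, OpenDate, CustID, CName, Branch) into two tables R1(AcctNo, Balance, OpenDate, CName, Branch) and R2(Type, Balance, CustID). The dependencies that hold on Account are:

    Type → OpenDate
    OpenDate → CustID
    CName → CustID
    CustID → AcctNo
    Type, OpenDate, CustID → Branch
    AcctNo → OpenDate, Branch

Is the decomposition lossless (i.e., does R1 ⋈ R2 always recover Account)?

Common attributes: R1 ∩ R2 = {Balance}.
No dependency enlarges {Balance}, so (Balance)⁺ = {Balance}.
The closure contains neither all of R1 = {AcctNo, Balance, OpenDate, CName, Branch} nor all of R2 = {Type, Balance, CustID}, so the common attributes are not a superkey of either fragment. The join is lossy.

No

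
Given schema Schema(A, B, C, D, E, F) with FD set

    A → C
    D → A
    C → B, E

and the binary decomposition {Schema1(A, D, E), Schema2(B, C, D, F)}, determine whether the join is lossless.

Common attributes: Schema1 ∩ Schema2 = {D}.
Closure of {D}: D → A applies, adding A; A → C applies, adding C; C → B, E applies, adding B, E. So (D)⁺ = {A, B, C, D, E}.
This closure contains every attribute of Schema1, so Schema1 ∩ Schema2 → Schema1. The join is lossless.

Yes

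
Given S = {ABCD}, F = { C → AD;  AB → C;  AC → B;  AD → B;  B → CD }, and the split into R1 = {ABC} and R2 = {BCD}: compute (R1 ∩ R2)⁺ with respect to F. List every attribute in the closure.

R1 ∩ R2 = {BC}.
C → AD applies, adding AD
Closure: {ABCD}.

ABCD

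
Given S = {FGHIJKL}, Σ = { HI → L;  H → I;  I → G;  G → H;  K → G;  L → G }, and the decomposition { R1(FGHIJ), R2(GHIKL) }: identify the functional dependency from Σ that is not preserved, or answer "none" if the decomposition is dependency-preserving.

HI → L lies within R2.
H → I lies within R1.
I → G lies within R1.
G → H lies within R1.
K → G lies within R2.
L → G lies within R2.
Every dependency is enforceable on the fragments, so the decomposition is dependency-preserving.

none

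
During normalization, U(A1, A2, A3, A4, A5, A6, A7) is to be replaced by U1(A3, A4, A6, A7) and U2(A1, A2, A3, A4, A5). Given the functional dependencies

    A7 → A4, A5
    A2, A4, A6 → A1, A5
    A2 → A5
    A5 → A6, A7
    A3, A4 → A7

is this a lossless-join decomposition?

Yes

Common attributes: U1 ∩ U2 = {A3, A4}.
Closure of {A3, A4}: A3, A4 → A7 applies, adding A7; A7 → A4, A5 applies, adding A5; A5 → A6, A7 applies, adding A6. So (A3, A4)⁺ = {A3, A4, A5, A6, A7}.
This closure contains every attribute of U1, so U1 ∩ U2 → U1. The join is lossless.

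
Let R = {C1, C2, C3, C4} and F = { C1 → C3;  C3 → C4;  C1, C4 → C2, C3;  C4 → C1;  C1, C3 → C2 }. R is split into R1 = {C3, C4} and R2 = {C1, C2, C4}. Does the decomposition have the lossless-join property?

Common attributes: R1 ∩ R2 = {C4}.
Closure of {C4}: C4 → C1 applies, adding C1; C1 → C3 applies, adding C3; C1, C4 → C2, C3 applies, adding C2. So (C4)⁺ = {C1, C2, C3, C4}.
This closure contains every attribute of R1, so R1 ∩ R2 → R1. The join is lossless.

Yes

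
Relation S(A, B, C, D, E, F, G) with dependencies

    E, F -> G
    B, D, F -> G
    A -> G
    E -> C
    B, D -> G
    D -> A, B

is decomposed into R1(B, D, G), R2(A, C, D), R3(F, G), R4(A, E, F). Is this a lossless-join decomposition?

No

Chase test. Columns are A, B, C, D, E, F, G; row i has aⱼ where attribute j ∈ Ri, else bᵢⱼ.
Initial tableau (one row per fragment):
  row 1: b11 a2 b13 a4 b15 b16 a7
  row 2: a1 b22 a3 a4 b25 b26 b27
  row 3: b31 b32 b33 b34 b35 a6 a7
  row 4: a1 b42 b43 b44 a5 a6 b47
Rows 2 and 4 agree on A; apply A→G and equate their G entries.
Rows 1 and 2 agree on D; apply D→A, B and equate their A, B entries.
Rows 1 and 2 agree on A; apply A→G and equate their G entries.
No row becomes fully distinguished — the join is lossy.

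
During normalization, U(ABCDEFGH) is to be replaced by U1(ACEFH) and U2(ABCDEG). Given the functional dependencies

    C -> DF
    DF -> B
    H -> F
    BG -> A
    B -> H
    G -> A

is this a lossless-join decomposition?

Common attributes: U1 ∩ U2 = {ACE}.
Closure of {ACE}: C → DF applies, adding DF; DF → B applies, adding B; B → H applies, adding H. So (ACE)⁺ = {ABCDEFH}.
This closure contains every attribute of U1, so U1 ∩ U2 → U1. The join is lossless.

Yes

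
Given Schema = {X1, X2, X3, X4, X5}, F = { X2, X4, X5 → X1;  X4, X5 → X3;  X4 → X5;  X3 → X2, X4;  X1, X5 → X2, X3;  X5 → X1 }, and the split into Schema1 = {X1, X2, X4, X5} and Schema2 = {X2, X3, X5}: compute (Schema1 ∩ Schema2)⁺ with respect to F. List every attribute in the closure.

Schema1 ∩ Schema2 = {X2, X5}.
X5 → X1 applies, adding X1
X1, X5 → X2, X3 applies, adding X3
X3 → X2, X4 applies, adding X4
Closure: {X1, X2, X3, X4, X5}.

X1, X2, X3, X4, X5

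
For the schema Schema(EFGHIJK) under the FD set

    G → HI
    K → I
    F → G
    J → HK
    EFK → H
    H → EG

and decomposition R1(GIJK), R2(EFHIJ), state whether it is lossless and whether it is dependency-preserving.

Lossless test: (IJ)⁺ = {EGHIJK}, which contains all of one fragment — lossless.
Dependency preservation: the restricted closure of {G} across the fragments never reaches {HI}, so G → HI cannot be enforced without a join — not preserved.

lossless but not dependency-preserving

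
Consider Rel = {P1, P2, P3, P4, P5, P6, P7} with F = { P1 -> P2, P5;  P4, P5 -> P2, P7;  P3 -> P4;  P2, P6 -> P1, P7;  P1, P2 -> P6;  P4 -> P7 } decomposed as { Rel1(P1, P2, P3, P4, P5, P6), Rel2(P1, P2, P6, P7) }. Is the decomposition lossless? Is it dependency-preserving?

lossless but not dependency-preserving

Lossless test: (P1, P2, P6)⁺ = {P1, P2, P5, P6, P7}, which contains all of one fragment — lossless.
Dependency preservation: the restricted closure of {P4, P5} across the fragments never reaches {P2, P7}, so P4, P5 → P2, P7 cannot be enforced without a join — not preserved.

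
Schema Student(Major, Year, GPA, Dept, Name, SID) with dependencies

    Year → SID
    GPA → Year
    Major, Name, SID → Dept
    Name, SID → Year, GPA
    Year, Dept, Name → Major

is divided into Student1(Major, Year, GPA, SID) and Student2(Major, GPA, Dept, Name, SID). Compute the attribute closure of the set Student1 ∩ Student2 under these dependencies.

Student1 ∩ Student2 = {Major, GPA, SID}.
GPA → Year applies, adding Year
Closure: {Major, Year, GPA, SID}.

Major, Year, GPA, SID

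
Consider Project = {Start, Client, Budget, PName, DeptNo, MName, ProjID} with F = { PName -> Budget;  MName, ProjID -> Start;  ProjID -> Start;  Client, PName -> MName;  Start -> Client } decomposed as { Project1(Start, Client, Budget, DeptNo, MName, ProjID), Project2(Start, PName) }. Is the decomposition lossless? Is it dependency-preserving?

lossy and not dependency-preserving

Lossless test: (Start)⁺ = {Start, Client}, which is a superkey of neither fragment — lossy.
Dependency preservation: the restricted closure of {PName} across the fragments never reaches {Budget}, so PName → Budget cannot be enforced without a join — not preserved.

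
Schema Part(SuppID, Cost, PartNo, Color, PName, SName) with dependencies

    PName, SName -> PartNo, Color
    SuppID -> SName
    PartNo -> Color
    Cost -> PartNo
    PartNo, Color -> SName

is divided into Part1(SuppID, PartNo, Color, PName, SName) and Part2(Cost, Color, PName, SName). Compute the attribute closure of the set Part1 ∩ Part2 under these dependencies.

Part1 ∩ Part2 = {Color, PName, SName}.
PName, SName → PartNo, Color applies, adding PartNo
Closure: {PartNo, Color, PName, SName}.

PartNo, Color, PName, SName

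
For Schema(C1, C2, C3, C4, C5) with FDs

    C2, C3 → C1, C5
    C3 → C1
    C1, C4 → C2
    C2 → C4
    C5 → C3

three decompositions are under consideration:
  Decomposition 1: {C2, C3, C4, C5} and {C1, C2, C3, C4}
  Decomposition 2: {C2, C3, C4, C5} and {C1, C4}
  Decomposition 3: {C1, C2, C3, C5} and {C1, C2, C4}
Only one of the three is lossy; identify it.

Decomposition 2

Decomposition 1: common = {C2, C3, C4}, closure = {C1, C2, C3, C4, C5} → lossless.
Decomposition 2: common = {C4}, closure = {C4} → lossy.
Decomposition 3: common = {C1, C2}, closure = {C1, C2, C4} → lossless.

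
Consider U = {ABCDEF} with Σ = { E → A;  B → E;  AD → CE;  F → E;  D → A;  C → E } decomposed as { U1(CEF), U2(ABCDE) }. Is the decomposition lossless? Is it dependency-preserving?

Lossless test: (CE)⁺ = {ACE}, which is a superkey of neither fragment — lossy.
Dependency preservation: every FD's attributes lie within a single fragment, so each can be enforced locally — preserved.

lossy but dependency-preserving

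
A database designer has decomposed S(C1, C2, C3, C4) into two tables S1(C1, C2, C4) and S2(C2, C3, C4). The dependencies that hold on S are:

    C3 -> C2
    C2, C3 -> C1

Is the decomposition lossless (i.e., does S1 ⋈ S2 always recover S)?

Common attributes: S1 ∩ S2 = {C2, C4}.
No dependency enlarges {C2, C4}, so (C2, C4)⁺ = {C2, C4}.
The closure contains neither all of S1 = {C1, C2, C4} nor all of S2 = {C2, C3, C4}, so the common attributes are not a superkey of either fragment. The join is lossy.

No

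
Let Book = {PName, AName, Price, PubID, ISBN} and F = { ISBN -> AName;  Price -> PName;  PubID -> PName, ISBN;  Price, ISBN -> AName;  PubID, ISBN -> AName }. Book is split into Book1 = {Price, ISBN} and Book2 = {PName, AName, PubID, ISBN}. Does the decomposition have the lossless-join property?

Common attributes: Book1 ∩ Book2 = {ISBN}.
Closure of {ISBN}: ISBN → AName applies, adding AName. So (ISBN)⁺ = {AName, ISBN}.
The closure contains neither all of Book1 = {Price, ISBN} nor all of Book2 = {PName, AName, PubID, ISBN}, so the common attributes are not a superkey of either fragment. The join is lossy.

No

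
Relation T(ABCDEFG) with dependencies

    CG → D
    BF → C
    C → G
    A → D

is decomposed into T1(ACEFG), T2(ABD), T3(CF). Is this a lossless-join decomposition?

Chase test. Columns are ABCDEFG; row i has aⱼ where attribute j ∈ Ti, else bᵢⱼ.
Initial tableau (one row per fragment):
  row 1: a1 b12 a3 b14 a5 a6 a7
  row 2: a1 a2 b23 a4 b25 b26 b27
  row 3: b31 b32 a3 b34 b35 a6 b37
Rows 1 and 3 agree on C; apply C→G and equate their G entries.
Rows 1 and 2 agree on A; apply A→D and equate their D entries.
Rows 1 and 3 agree on CG; apply CG→D and equate their D entries.
No row becomes fully distinguished — the join is lossy.

No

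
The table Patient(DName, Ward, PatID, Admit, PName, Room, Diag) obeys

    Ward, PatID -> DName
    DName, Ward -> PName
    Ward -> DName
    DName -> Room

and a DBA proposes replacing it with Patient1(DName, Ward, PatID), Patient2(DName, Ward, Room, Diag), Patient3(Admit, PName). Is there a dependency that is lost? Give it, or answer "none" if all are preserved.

Check DName, Ward → PName: no single fragment contains all of {DName, Ward, PName}, and the restricted closure of {DName, Ward} across the fragments never reaches {PName}.
Ward, PatID → DName is preserved.
Ward → DName is preserved.
DName → Room is preserved.

DName, Ward -> PName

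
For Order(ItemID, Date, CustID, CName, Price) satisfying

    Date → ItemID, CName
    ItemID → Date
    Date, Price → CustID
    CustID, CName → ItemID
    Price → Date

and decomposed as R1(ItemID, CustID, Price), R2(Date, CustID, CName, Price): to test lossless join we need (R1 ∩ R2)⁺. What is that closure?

ItemID, Date, CustID, CName, Price

R1 ∩ R2 = {CustID, Price}.
Price → Date applies, adding Date
Date → ItemID, CName applies, adding ItemID, CName
Closure: {ItemID, Date, CustID, CName, Price}.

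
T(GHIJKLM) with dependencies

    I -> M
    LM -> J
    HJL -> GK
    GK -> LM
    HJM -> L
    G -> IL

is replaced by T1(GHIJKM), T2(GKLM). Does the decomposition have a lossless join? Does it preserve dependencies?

Lossless test: (GKM)⁺ = {GIJKLM}, which contains all of one fragment — lossless.
Dependency preservation: the restricted closure of {LM} across the fragments never reaches {J}, so LM → J cannot be enforced without a join — not preserved.

lossless but not dependency-preserving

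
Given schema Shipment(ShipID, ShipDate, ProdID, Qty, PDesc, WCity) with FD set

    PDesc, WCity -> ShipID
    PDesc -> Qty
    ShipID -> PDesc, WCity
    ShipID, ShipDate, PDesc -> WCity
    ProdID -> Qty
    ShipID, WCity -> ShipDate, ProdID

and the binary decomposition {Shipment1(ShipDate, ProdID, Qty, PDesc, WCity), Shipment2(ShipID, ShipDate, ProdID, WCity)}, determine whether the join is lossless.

No

Common attributes: Shipment1 ∩ Shipment2 = {ShipDate, ProdID, WCity}.
Closure of {ShipDate, ProdID, WCity}: ProdID → Qty applies, adding Qty. So (ShipDate, ProdID, WCity)⁺ = {ShipDate, ProdID, Qty, WCity}.
The closure contains neither all of Shipment1 = {ShipDate, ProdID, Qty, PDesc, WCity} nor all of Shipment2 = {ShipID, ShipDate, ProdID, WCity}, so the common attributes are not a superkey of either fragment. The join is lossy.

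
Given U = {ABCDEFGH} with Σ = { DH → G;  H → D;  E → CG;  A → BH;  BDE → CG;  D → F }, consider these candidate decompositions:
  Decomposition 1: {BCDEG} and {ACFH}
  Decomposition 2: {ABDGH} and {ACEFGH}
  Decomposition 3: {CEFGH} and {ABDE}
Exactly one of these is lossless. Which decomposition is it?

Decomposition 2

Decomposition 1: common = {C}, closure = {C} → lossy.
Decomposition 2: common = {AGH}, closure = {ABDFGH} → lossless.
Decomposition 3: common = {E}, closure = {CEG} → lossy.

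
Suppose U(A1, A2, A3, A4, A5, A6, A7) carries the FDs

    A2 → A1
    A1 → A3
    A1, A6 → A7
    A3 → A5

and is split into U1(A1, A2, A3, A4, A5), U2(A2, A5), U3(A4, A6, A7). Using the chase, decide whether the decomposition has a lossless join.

Chase test. Columns are A1, A2, A3, A4, A5, A6, A7; row i has aⱼ where attribute j ∈ Ui, else bᵢⱼ.
Initial tableau (one row per fragment):
  row 1: a1 a2 a3 a4 a5 b16 b17
  row 2: b21 a2 b23 b24 a5 b26 b27
  row 3: b31 b32 b33 a4 b35 a6 a7
Rows 1 and 2 agree on A2; apply A2→A1 and equate their A1 entries.
Rows 1 and 2 agree on A1; apply A1→A3 and equate their A3 entries.
No row becomes fully distinguished — the join is lossy.

No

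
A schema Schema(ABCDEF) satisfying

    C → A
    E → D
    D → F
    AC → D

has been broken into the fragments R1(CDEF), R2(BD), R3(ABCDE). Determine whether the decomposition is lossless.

Yes

Chase test. Columns are ABCDEF; row i has aⱼ where attribute j ∈ Ri, else bᵢⱼ.
Initial tableau (one row per fragment):
  row 1: b11 b12 a3 a4 a5 a6
  row 2: b21 a2 b23 a4 b25 b26
  row 3: a1 a2 a3 a4 a5 b36
Rows 1 and 3 agree on C; apply C→A and equate their A entries.
Rows 1 and 2 agree on D; apply D→F and equate their F entries.
Rows 1 and 3 agree on D; apply D→F and equate their F entries.
Row 3 is now all distinguished symbols — the join is lossless.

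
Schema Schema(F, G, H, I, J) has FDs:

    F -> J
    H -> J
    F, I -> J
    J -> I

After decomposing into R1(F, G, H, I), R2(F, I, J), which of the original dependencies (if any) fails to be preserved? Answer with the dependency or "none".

H -> J

Check H → J: no single fragment contains all of {H, J}, and the restricted closure of {H} across the fragments never reaches {J}.
F → J is preserved.
F, I → J is preserved.
J → I is preserved.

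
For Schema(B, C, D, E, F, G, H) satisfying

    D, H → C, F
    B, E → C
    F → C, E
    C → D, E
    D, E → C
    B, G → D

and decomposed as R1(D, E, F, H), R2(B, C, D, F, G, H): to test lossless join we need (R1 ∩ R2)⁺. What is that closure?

C, D, E, F, H

R1 ∩ R2 = {D, F, H}.
D, H → C, F applies, adding C
F → C, E applies, adding E
Closure: {C, D, E, F, H}.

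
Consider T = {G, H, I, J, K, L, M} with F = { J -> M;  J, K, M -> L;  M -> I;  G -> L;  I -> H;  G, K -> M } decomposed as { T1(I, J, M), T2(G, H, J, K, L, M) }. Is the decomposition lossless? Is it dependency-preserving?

Lossless test: (J, M)⁺ = {H, I, J, M}, which contains all of one fragment — lossless.
Dependency preservation: the restricted closure of {I} across the fragments never reaches {H}, so I → H cannot be enforced without a join — not preserved.

lossless but not dependency-preserving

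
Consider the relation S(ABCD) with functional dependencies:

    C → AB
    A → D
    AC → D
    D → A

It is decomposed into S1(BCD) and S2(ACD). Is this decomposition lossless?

Yes

Common attributes: S1 ∩ S2 = {CD}.
Closure of {CD}: C → AB applies, adding AB. So (CD)⁺ = {ABCD}.
This closure contains every attribute of S1, so S1 ∩ S2 → S1. The join is lossless.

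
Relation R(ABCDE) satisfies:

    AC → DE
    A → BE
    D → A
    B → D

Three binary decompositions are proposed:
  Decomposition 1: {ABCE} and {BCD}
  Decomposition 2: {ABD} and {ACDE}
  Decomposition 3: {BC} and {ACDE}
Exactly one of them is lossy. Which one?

Decomposition 1: common = {BC}, closure = {ABCDE} → lossless.
Decomposition 2: common = {AD}, closure = {ABDE} → lossless.
Decomposition 3: common = {C}, closure = {C} → lossy.

Decomposition 3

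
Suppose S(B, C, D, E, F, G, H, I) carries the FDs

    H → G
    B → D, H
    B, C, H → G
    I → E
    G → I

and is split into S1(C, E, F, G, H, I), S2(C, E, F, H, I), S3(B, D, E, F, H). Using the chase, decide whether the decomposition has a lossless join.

Chase test. Columns are B, C, D, E, F, G, H, I; row i has aⱼ where attribute j ∈ Si, else bᵢⱼ.
Initial tableau (one row per fragment):
  row 1: b11 a2 b13 a4 a5 a6 a7 a8
  row 2: b21 a2 b23 a4 a5 b26 a7 a8
  row 3: a1 b32 a3 a4 a5 b36 a7 b38
Rows 1 and 2 agree on H; apply H→G and equate their G entries.
Rows 1 and 3 agree on H; apply H→G and equate their G entries.
Rows 1 and 3 agree on G; apply G→I and equate their I entries.
No row becomes fully distinguished — the join is lossy.

No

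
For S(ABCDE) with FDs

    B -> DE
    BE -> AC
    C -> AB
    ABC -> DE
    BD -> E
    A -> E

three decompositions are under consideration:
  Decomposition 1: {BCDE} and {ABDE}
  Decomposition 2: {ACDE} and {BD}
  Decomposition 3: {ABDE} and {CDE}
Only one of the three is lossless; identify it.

Decomposition 1

Decomposition 1: common = {BDE}, closure = {ABCDE} → lossless.
Decomposition 2: common = {D}, closure = {D} → lossy.
Decomposition 3: common = {DE}, closure = {DE} → lossy.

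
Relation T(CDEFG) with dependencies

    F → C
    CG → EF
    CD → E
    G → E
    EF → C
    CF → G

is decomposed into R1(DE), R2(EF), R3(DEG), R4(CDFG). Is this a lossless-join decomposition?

Chase test. Columns are CDEFG; row i has aⱼ where attribute j ∈ Ri, else bᵢⱼ.
Initial tableau (one row per fragment):
  row 1: b11 a2 a3 b14 b15
  row 2: b21 b22 a3 a4 b25
  row 3: b31 a2 a3 b34 a5
  row 4: a1 a2 b43 a4 a5
Rows 2 and 4 agree on F; apply F→C and equate their C entries.
Rows 3 and 4 agree on G; apply G→E and equate their E entries.
Rows 2 and 4 agree on CF; apply CF→G and equate their G entries.
Row 4 is now all distinguished symbols — the join is lossless.

Yes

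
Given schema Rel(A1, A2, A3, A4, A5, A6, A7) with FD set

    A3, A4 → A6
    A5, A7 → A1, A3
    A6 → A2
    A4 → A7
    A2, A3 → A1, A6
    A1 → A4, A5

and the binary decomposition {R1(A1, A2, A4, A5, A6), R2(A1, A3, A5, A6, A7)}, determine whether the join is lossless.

Common attributes: R1 ∩ R2 = {A1, A5, A6}.
Closure of {A1, A5, A6}: A6 → A2 applies, adding A2; A1 → A4, A5 applies, adding A4; A4 → A7 applies, adding A7; A5, A7 → A1, A3 applies, adding A3. So (A1, A5, A6)⁺ = {A1, A2, A3, A4, A5, A6, A7}.
This closure contains every attribute of R1, so R1 ∩ R2 → R1. The join is lossless.

Yes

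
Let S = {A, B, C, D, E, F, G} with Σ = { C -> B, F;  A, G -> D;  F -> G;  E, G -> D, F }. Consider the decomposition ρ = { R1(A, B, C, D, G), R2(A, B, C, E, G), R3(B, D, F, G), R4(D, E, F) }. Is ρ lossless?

Yes

Chase test. Columns are A, B, C, D, E, F, G; row i has aⱼ where attribute j ∈ Ri, else bᵢⱼ.
Initial tableau (one row per fragment):
  row 1: a1 a2 a3 a4 b15 b16 a7
  row 2: a1 a2 a3 b24 a5 b26 a7
  row 3: b31 a2 b33 a4 b35 a6 a7
  row 4: b41 b42 b43 a4 a5 a6 b47
Rows 1 and 2 agree on C; apply C→B, F and equate their B, F entries.
Rows 1 and 2 agree on A, G; apply A, G→D and equate their D entries.
Rows 3 and 4 agree on F; apply F→G and equate their G entries.
Rows 2 and 4 agree on E, G; apply E, G→D, F and equate their D, F entries.
Row 2 is now all distinguished symbols — the join is lossless.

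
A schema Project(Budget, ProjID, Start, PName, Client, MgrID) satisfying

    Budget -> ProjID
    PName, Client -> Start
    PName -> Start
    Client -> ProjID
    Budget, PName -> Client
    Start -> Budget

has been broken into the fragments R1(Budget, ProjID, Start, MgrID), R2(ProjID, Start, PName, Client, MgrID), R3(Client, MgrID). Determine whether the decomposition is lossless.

Yes

Chase test. Columns are Budget, ProjID, Start, PName, Client, MgrID; row i has aⱼ where attribute j ∈ Ri, else bᵢⱼ.
Initial tableau (one row per fragment):
  row 1: a1 a2 a3 b14 b15 a6
  row 2: b21 a2 a3 a4 a5 a6
  row 3: b31 b32 b33 b34 a5 a6
Rows 2 and 3 agree on Client; apply Client→ProjID and equate their ProjID entries.
Rows 1 and 2 agree on Start; apply Start→Budget and equate their Budget entries.
Row 2 is now all distinguished symbols — the join is lossless.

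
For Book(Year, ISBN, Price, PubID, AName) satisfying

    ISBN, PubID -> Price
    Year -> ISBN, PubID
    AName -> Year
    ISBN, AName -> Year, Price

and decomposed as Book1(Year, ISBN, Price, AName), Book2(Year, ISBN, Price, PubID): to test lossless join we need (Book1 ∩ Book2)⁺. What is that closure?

Year, ISBN, Price, PubID

Book1 ∩ Book2 = {Year, ISBN, Price}.
Year → ISBN, PubID applies, adding PubID
Closure: {Year, ISBN, Price, PubID}.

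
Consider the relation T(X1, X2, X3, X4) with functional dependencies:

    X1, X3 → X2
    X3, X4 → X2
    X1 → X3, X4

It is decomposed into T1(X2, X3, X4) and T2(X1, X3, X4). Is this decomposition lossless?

Common attributes: T1 ∩ T2 = {X3, X4}.
Closure of {X3, X4}: X3, X4 → X2 applies, adding X2. So (X3, X4)⁺ = {X2, X3, X4}.
This closure contains every attribute of T1, so T1 ∩ T2 → T1. The join is lossless.

Yes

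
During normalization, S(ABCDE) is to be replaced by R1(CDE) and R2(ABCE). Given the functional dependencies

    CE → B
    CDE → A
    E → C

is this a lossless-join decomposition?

Common attributes: R1 ∩ R2 = {CE}.
Closure of {CE}: CE → B applies, adding B. So (CE)⁺ = {BCE}.
The closure contains neither all of R1 = {CDE} nor all of R2 = {ABCE}, so the common attributes are not a superkey of either fragment. The join is lossy.

No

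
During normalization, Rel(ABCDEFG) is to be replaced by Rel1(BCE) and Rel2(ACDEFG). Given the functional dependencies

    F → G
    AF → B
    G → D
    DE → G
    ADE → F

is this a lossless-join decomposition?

No

Common attributes: Rel1 ∩ Rel2 = {CE}.
No dependency enlarges {CE}, so (CE)⁺ = {CE}.
The closure contains neither all of Rel1 = {BCE} nor all of Rel2 = {ACDEFG}, so the common attributes are not a superkey of either fragment. The join is lossy.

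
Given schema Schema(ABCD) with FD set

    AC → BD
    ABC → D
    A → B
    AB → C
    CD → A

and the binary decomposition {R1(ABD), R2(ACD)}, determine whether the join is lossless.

Common attributes: R1 ∩ R2 = {AD}.
Closure of {AD}: A → B applies, adding B; AB → C applies, adding C. So (AD)⁺ = {ABCD}.
This closure contains every attribute of R1, so R1 ∩ R2 → R1. The join is lossless.

Yes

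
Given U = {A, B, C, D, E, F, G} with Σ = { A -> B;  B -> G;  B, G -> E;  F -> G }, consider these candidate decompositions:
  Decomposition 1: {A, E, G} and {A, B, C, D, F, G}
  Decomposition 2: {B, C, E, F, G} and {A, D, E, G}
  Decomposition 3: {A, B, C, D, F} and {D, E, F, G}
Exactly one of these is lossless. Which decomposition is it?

Decomposition 1: common = {A, G}, closure = {A, B, E, G} → lossless.
Decomposition 2: common = {E, G}, closure = {E, G} → lossy.
Decomposition 3: common = {D, F}, closure = {D, F, G} → lossy.

Decomposition 1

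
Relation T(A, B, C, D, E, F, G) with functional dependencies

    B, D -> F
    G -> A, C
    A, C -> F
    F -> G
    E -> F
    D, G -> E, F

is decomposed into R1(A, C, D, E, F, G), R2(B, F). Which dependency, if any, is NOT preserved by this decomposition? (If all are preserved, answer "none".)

B, D -> F

Check B, D → F: no single fragment contains all of {B, D, F}, and the restricted closure of {B, D} across the fragments never reaches {F}.
G → A, C is preserved.
A, C → F is preserved.
F → G is preserved.
E → F is preserved.
D, G → E, F is preserved.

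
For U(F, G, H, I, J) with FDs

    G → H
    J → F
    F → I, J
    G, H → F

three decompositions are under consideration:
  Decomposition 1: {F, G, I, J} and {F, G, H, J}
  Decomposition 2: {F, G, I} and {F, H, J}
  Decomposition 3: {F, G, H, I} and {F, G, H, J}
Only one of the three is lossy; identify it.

Decomposition 1: common = {F, G, J}, closure = {F, G, H, I, J} → lossless.
Decomposition 2: common = {F}, closure = {F, I, J} → lossy.
Decomposition 3: common = {F, G, H}, closure = {F, G, H, I, J} → lossless.

Decomposition 2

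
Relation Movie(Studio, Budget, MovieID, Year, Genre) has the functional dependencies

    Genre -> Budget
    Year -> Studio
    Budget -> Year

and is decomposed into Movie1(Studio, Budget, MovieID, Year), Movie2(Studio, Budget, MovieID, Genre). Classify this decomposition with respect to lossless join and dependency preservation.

Lossless test: (Studio, Budget, MovieID)⁺ = {Studio, Budget, MovieID, Year}, which contains all of one fragment — lossless.
Dependency preservation: every FD's attributes lie within a single fragment, so each can be enforced locally — preserved.

lossless and dependency-preserving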